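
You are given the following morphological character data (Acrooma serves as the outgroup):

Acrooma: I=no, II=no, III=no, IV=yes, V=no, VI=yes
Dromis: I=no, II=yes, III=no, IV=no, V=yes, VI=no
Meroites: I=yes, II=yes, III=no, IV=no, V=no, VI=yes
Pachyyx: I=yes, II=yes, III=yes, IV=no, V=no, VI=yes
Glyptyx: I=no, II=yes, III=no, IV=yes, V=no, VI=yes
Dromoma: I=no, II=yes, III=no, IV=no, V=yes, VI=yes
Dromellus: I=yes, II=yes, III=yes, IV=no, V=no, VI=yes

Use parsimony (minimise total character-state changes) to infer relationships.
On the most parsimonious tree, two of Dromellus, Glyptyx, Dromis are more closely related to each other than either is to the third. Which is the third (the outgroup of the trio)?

Glyptyx

Character polarity is set by the outgroup: the derived state is whichever differs from the outgroup's state, so for IV, VI the derived state is 'no', and for the remaining characters it is 'yes'.
I (derived state 'yes') is shared by Dromellus, Meroites, and Pachyyx — a synapomorphy uniting that clade.
All ingroup taxa share the derived state 'yes' for II; it defines the ingroup but does not resolve relationships within it.
III: derived state 'yes' in Dromellus and Pachyyx only — synapomorphy for {Dromellus, Pachyyx}.
Only Dromellus, Dromis, Dromoma, Meroites, and Pachyyx show the derived state 'no' for IV, supporting them as a clade.
V: derived state 'yes' in Dromis and Dromoma only — synapomorphy for {Dromis, Dromoma}.
VI (derived state 'no') is unique to Dromis (autapomorphy; uninformative for grouping).
Most parsimonious ingroup topology: (((Dromis,Dromoma),(Meroites,(Pachyyx,Dromellus))),Glyptyx).
Dromis and Dromellus share a more recent common ancestor with each other than either does with Glyptyx, so Glyptyx is the least closely related of the three.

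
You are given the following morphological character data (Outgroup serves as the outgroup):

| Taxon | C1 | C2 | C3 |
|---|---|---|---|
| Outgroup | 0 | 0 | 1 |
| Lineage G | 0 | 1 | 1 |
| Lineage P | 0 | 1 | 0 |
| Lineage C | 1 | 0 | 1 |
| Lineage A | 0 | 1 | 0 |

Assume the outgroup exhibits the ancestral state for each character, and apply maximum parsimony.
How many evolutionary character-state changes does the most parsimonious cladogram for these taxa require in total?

3

Character polarity is set by the outgroup: the derived state is whichever differs from the outgroup's state, so for C3 the derived state is '0', and for the remaining characters it is '1'.
C1 (derived state '1') is unique to Lineage C (autapomorphy; uninformative for grouping).
C2: derived state '1' in Lineage A, Lineage G, and Lineage P only — synapomorphy for {Lineage A, Lineage G, Lineage P}.
C3 (derived state '0') is shared by Lineage A and Lineage P — a synapomorphy uniting that clade.
Most parsimonious ingroup topology: (Lineage C,(Lineage G,(Lineage P,Lineage A))).
Changes per character on this tree: C1: 1; C2: 1; C3: 1.
Total = 3.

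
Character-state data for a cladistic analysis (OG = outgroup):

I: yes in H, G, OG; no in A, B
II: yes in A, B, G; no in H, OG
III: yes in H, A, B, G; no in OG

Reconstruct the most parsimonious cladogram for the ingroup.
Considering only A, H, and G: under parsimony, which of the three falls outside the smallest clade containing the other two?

Character polarity is set by the outgroup: the derived state is whichever differs from the outgroup's state, so for I the derived state is 'no', and for the remaining characters it is 'yes'.
Only A and B show the derived state 'no' for I, supporting them as a clade.
Only A, B, and G show the derived state 'yes' for II, supporting them as a clade.
III (derived state 'yes') is shared by all ingroup taxa — unites the whole ingroup.
Most parsimonious ingroup topology: (((A,B),G),H).
A and G share a more recent common ancestor with each other than either does with H, so H is the least closely related of the three.

H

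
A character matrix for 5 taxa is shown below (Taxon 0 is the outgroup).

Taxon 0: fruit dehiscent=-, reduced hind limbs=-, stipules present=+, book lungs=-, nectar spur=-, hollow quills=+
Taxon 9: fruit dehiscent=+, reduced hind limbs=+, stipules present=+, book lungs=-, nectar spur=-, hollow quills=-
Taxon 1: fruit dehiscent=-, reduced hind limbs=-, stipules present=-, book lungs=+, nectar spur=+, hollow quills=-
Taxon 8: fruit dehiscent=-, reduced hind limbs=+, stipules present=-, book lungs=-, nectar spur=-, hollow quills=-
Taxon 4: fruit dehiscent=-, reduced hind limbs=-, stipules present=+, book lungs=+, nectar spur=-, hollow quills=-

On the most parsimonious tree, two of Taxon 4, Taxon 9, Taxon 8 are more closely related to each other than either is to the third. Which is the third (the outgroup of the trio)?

Taxon 4

Character polarity is set by the outgroup: the derived state is whichever differs from the outgroup's state, so for stipules present, hollow quills the derived state is '-', and for the remaining characters it is '+'.
fruit dehiscent: derived state '+' in Taxon 9 only — an autapomorphy, so it tells us nothing about relationships among taxa.
Only Taxon 8 and Taxon 9 show the derived state '+' for reduced hind limbs, supporting them as a clade.
stipules present groups Taxon 1 and Taxon 8, which is incompatible with the clades supported by the remaining characters; treating it as convergent (homoplasy) costs fewer steps than any alternative tree.
Only Taxon 1 and Taxon 4 show the derived state '+' for book lungs, supporting them as a clade.
nectar spur: derived state '+' in Taxon 1 only — an autapomorphy, so it tells us nothing about relationships among taxa.
All ingroup taxa share the derived state '-' for hollow quills; it defines the ingroup but does not resolve relationships within it.
Most parsimonious ingroup topology: ((Taxon 9,Taxon 8),(Taxon 1,Taxon 4)).
Taxon 8 and Taxon 9 share a more recent common ancestor with each other than either does with Taxon 4, so Taxon 4 is the least closely related of the three.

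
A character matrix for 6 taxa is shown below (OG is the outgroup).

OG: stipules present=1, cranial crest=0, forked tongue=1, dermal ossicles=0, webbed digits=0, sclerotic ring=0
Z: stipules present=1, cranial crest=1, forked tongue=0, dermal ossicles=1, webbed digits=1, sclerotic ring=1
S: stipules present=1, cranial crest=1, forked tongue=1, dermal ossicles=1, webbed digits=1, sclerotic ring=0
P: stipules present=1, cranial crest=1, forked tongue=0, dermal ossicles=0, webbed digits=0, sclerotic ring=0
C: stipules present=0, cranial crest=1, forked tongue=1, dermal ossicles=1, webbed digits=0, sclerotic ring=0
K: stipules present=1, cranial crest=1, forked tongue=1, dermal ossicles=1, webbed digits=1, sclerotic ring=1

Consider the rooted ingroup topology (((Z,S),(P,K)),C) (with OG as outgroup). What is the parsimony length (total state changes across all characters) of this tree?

10

Map each character onto (((Z,S),(P,K)),C) (rooted by OG) and count the minimum state changes it requires (Fitch parsimony):
stipules present: 1; cranial crest: 1; forked tongue: 2; dermal ossicles: 2; webbed digits: 2; sclerotic ring: 2.
Total tree length = 10.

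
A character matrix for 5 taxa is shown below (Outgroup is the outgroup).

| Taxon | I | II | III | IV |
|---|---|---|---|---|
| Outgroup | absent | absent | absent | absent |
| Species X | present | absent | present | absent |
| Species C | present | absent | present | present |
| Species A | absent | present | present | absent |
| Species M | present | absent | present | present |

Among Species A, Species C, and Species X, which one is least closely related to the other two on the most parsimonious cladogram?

The outgroup has state 'absent' for every character, so 'present' is the derived state throughout.
I: derived state 'present' in Species C, Species M, and Species X only — synapomorphy for {Species C, Species M, Species X}.
II: derived state 'present' in Species A only — an autapomorphy, so it tells us nothing about relationships among taxa.
All ingroup taxa share the derived state 'present' for III; it defines the ingroup but does not resolve relationships within it.
IV: derived state 'present' in Species C and Species M only — synapomorphy for {Species C, Species M}.
Most parsimonious ingroup topology: ((Species X,(Species C,Species M)),Species A).
Species X and Species C share a more recent common ancestor with each other than either does with Species A, so Species A is the least closely related of the three.

Species A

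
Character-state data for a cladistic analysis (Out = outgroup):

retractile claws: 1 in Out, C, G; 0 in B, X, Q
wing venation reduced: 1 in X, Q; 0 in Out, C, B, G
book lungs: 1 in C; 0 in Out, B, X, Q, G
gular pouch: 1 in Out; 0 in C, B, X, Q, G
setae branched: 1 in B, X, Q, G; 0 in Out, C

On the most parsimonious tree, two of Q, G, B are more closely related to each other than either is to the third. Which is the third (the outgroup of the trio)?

G

Character polarity is set by the outgroup: the derived state is whichever differs from the outgroup's state, so for retractile claws, gular pouch the derived state is '0', and for the remaining characters it is '1'.
retractile claws: derived state '0' in B, Q, and X only — synapomorphy for {B, Q, X}.
wing venation reduced: derived state '1' in Q and X only — synapomorphy for {Q, X}.
book lungs (derived state '1') is unique to C (autapomorphy; uninformative for grouping).
gular pouch (derived state '0') is shared by all ingroup taxa — unites the whole ingroup.
setae branched (derived state '1') is shared by B, G, Q, and X — a synapomorphy uniting that clade.
Most parsimonious ingroup topology: ((G,((X,Q),B)),C).
B and Q share a more recent common ancestor with each other than either does with G, so G is the least closely related of the three.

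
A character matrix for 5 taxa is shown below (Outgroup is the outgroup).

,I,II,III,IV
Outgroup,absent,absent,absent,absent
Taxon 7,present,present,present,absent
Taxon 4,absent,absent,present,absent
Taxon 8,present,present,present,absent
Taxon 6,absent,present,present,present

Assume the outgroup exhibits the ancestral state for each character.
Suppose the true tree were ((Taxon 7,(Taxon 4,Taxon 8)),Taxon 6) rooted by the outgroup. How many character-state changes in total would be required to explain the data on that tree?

Map each character onto ((Taxon 7,(Taxon 4,Taxon 8)),Taxon 6) (rooted by Outgroup) and count the minimum state changes it requires (Fitch parsimony):
I: 2; II: 2; III: 1; IV: 1.
Total tree length = 6.

6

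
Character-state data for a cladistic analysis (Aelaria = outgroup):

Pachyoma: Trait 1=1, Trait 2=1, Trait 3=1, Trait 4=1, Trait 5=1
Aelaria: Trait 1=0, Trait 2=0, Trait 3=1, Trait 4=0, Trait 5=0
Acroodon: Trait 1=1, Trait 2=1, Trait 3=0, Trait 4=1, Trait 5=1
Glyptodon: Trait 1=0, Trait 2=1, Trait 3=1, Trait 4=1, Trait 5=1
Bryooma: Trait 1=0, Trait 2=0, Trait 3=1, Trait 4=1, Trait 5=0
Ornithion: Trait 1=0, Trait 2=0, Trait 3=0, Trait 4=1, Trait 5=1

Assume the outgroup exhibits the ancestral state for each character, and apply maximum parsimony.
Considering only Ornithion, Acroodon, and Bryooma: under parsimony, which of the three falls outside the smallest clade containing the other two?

Character polarity is set by the outgroup: the derived state is whichever differs from the outgroup's state, so for Trait 3 the derived state is '0', and for the remaining characters it is '1'.
Trait 1: derived state '1' in Acroodon and Pachyoma only — synapomorphy for {Acroodon, Pachyoma}.
Trait 2: derived state '1' in Acroodon, Glyptodon, and Pachyoma only — synapomorphy for {Acroodon, Glyptodon, Pachyoma}.
Trait 3 groups Acroodon and Ornithion, which is incompatible with the clades supported by the remaining characters; treating it as convergent (homoplasy) costs fewer steps than any alternative tree.
Trait 4 (derived state '1') is shared by all ingroup taxa — unites the whole ingroup.
Only Acroodon, Glyptodon, Ornithion, and Pachyoma show the derived state '1' for Trait 5, supporting them as a clade.
Most parsimonious ingroup topology: ((((Pachyoma,Acroodon),Glyptodon),Ornithion),Bryooma).
Ornithion and Acroodon share a more recent common ancestor with each other than either does with Bryooma, so Bryooma is the least closely related of the three.

Bryooma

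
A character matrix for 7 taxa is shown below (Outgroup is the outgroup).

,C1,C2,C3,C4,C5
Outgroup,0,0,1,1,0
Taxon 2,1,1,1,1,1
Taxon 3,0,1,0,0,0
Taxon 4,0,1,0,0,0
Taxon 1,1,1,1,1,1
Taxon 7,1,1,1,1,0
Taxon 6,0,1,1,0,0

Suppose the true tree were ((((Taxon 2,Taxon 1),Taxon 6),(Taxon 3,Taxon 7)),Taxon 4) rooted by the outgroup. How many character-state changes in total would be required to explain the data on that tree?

9

Map each character onto ((((Taxon 2,Taxon 1),Taxon 6),(Taxon 3,Taxon 7)),Taxon 4) (rooted by Outgroup) and count the minimum state changes it requires (Fitch parsimony):
C1: 2; C2: 1; C3: 2; C4: 3; C5: 1.
Total tree length = 9.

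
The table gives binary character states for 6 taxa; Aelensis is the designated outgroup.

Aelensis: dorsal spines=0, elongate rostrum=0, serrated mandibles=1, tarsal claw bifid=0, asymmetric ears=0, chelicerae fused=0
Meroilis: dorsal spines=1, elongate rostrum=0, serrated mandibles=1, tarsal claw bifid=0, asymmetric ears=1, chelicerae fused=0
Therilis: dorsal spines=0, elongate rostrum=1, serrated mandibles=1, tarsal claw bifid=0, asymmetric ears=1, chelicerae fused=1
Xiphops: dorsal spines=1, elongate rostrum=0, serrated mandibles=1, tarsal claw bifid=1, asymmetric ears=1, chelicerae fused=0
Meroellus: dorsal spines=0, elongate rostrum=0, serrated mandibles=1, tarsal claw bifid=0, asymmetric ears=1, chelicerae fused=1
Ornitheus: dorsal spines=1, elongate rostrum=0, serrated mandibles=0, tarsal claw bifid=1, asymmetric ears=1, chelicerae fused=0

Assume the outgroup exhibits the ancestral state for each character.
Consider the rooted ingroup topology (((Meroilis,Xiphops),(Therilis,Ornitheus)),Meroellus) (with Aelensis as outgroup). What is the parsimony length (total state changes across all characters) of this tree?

9

Map each character onto (((Meroilis,Xiphops),(Therilis,Ornitheus)),Meroellus) (rooted by Aelensis) and count the minimum state changes it requires (Fitch parsimony):
dorsal spines: 2; elongate rostrum: 1; serrated mandibles: 1; tarsal claw bifid: 2; asymmetric ears: 1; chelicerae fused: 2.
Total tree length = 9.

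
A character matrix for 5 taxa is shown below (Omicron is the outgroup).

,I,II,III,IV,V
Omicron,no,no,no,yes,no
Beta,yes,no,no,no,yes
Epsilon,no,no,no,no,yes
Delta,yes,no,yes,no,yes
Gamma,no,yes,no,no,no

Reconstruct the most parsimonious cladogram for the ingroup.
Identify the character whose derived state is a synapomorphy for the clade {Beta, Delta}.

I

Character polarity is set by the outgroup: the derived state is whichever differs from the outgroup's state, so for IV the derived state is 'no', and for the remaining characters it is 'yes'.
I: derived state 'yes' in Beta and Delta only — synapomorphy for {Beta, Delta}.
II (derived state 'yes') is unique to Gamma (autapomorphy; uninformative for grouping).
III: derived state 'yes' in Delta only — an autapomorphy, so it tells us nothing about relationships among taxa.
IV (derived state 'no') is shared by all ingroup taxa — unites the whole ingroup.
V: derived state 'yes' in Beta, Delta, and Epsilon only — synapomorphy for {Beta, Delta, Epsilon}.
Most parsimonious ingroup topology: (((Beta,Delta),Epsilon),Gamma).
The clade {Beta, Delta} is supported by I: its derived state 'yes' occurs in exactly those taxa and in no other taxon (including the outgroup).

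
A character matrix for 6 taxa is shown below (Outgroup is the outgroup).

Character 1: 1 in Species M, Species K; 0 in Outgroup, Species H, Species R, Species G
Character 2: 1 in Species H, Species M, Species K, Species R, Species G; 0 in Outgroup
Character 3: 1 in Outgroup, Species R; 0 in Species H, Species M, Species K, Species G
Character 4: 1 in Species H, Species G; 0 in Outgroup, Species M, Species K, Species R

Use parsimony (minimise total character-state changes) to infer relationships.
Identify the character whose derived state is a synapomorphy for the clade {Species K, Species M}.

Character 1

Character polarity is set by the outgroup: the derived state is whichever differs from the outgroup's state, so for Character 3 the derived state is '0', and for the remaining characters it is '1'.
Character 1 (derived state '1') is shared by Species K and Species M — a synapomorphy uniting that clade.
Character 2 (derived state '1') is shared by all ingroup taxa — unites the whole ingroup.
Character 3 (derived state '0') is shared by Species G, Species H, Species K, and Species M — a synapomorphy uniting that clade.
Character 4 (derived state '1') is shared by Species G and Species H — a synapomorphy uniting that clade.
Most parsimonious ingroup topology: (((Species H,Species G),(Species M,Species K)),Species R).
The clade {Species K, Species M} is supported by Character 1: its derived state '1' occurs in exactly those taxa and in no other taxon (including the outgroup).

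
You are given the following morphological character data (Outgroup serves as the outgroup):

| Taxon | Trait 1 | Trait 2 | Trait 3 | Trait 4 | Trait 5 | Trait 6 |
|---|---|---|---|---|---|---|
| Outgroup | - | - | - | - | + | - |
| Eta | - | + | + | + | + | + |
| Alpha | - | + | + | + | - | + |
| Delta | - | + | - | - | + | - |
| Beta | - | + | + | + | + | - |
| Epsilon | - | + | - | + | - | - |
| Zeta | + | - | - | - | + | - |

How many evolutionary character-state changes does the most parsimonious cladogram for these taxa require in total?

7

Character polarity is set by the outgroup: the derived state is whichever differs from the outgroup's state, so for Trait 5 the derived state is '-', and for the remaining characters it is '+'.
Trait 1: derived state '+' in Zeta only — an autapomorphy, so it tells us nothing about relationships among taxa.
Trait 2: derived state '+' in Alpha, Beta, Delta, Epsilon, and Eta only — synapomorphy for {Alpha, Beta, Delta, Epsilon, Eta}.
Trait 3 (derived state '+') is shared by Alpha, Beta, and Eta — a synapomorphy uniting that clade.
Trait 4 (derived state '+') is shared by Alpha, Beta, Epsilon, and Eta — a synapomorphy uniting that clade.
Trait 5 (state '-') occurs in Alpha and Epsilon but conflicts with the nesting implied by the other characters — most parsimoniously interpreted as homoplasy.
Trait 6: derived state '+' in Alpha and Eta only — synapomorphy for {Alpha, Eta}.
Most parsimonious ingroup topology: (((((Eta,Alpha),Beta),Epsilon),Delta),Zeta).
Changes per character on this tree: Trait 1: 1; Trait 2: 1; Trait 3: 1; Trait 4: 1; Trait 5: 2; Trait 6: 1.
Total = 7.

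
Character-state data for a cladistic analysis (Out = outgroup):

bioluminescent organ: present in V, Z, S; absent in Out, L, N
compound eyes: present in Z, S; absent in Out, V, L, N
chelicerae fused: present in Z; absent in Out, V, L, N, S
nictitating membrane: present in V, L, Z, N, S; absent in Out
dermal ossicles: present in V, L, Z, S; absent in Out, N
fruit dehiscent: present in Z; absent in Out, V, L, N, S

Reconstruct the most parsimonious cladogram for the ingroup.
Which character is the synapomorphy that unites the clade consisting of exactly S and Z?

compound eyes

The outgroup has state 'absent' for every character, so 'present' is the derived state throughout.
bioluminescent organ: derived state 'present' in S, V, and Z only — synapomorphy for {S, V, Z}.
compound eyes (derived state 'present') is shared by S and Z — a synapomorphy uniting that clade.
chelicerae fused: derived state 'present' in Z only — an autapomorphy, so it tells us nothing about relationships among taxa.
All ingroup taxa share the derived state 'present' for nictitating membrane; it defines the ingroup but does not resolve relationships within it.
dermal ossicles: derived state 'present' in L, S, V, and Z only — synapomorphy for {L, S, V, Z}.
fruit dehiscent: derived state 'present' in Z only — an autapomorphy, so it tells us nothing about relationships among taxa.
Most parsimonious ingroup topology: (((V,(Z,S)),L),N).
The clade {S, Z} is supported by compound eyes: its derived state 'present' occurs in exactly those taxa and in no other taxon (including the outgroup).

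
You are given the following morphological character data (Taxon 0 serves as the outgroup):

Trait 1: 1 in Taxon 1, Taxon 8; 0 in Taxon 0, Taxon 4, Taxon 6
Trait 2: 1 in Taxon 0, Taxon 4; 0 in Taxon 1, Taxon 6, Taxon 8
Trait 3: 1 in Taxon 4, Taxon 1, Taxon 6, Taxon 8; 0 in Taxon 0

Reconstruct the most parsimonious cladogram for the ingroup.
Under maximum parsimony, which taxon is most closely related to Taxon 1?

Character polarity is set by the outgroup: the derived state is whichever differs from the outgroup's state, so for Trait 2 the derived state is '0', and for the remaining characters it is '1'.
Trait 1: derived state '1' in Taxon 1 and Taxon 8 only — synapomorphy for {Taxon 1, Taxon 8}.
Only Taxon 1, Taxon 6, and Taxon 8 show the derived state '0' for Trait 2, supporting them as a clade.
All ingroup taxa share the derived state '1' for Trait 3; it defines the ingroup but does not resolve relationships within it.
Most parsimonious ingroup topology: (Taxon 4,((Taxon 1,Taxon 8),Taxon 6)).
Taxon 1 and Taxon 8 form a cherry on this tree, so they are sister taxa.

Taxon 8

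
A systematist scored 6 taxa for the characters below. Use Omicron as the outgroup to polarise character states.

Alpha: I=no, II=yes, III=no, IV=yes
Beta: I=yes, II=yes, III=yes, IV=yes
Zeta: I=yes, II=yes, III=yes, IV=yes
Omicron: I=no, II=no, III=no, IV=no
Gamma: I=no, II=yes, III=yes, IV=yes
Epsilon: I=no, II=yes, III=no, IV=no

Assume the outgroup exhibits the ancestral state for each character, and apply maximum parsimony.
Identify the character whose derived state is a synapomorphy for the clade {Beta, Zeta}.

The outgroup has state 'no' for every character, so 'yes' is the derived state throughout.
Only Beta and Zeta show the derived state 'yes' for I, supporting them as a clade.
All ingroup taxa share the derived state 'yes' for II; it defines the ingroup but does not resolve relationships within it.
III (derived state 'yes') is shared by Beta, Gamma, and Zeta — a synapomorphy uniting that clade.
IV: derived state 'yes' in Alpha, Beta, Gamma, and Zeta only — synapomorphy for {Alpha, Beta, Gamma, Zeta}.
Most parsimonious ingroup topology: ((((Beta,Zeta),Gamma),Alpha),Epsilon).
The clade {Beta, Zeta} is supported by I: its derived state 'yes' occurs in exactly those taxa and in no other taxon (including the outgroup).

I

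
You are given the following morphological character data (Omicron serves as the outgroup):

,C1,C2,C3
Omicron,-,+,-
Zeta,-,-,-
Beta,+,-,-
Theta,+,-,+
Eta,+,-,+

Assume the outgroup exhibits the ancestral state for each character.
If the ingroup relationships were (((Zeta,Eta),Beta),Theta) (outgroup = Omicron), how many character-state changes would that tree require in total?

5

Map each character onto (((Zeta,Eta),Beta),Theta) (rooted by Omicron) and count the minimum state changes it requires (Fitch parsimony):
C1: 2; C2: 1; C3: 2.
Total tree length = 5.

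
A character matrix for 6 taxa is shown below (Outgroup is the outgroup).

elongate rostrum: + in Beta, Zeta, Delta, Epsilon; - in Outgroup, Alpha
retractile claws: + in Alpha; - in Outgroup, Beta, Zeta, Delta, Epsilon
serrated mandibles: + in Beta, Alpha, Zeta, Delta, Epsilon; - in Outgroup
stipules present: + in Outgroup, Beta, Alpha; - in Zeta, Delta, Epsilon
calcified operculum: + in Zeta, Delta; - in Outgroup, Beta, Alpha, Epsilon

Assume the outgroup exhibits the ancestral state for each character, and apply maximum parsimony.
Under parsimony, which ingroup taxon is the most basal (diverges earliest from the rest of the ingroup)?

Character polarity is set by the outgroup: the derived state is whichever differs from the outgroup's state, so for stipules present the derived state is '-', and for the remaining characters it is '+'.
elongate rostrum (derived state '+') is shared by Beta, Delta, Epsilon, and Zeta — a synapomorphy uniting that clade.
retractile claws (derived state '+') is unique to Alpha (autapomorphy; uninformative for grouping).
All ingroup taxa share the derived state '+' for serrated mandibles; it defines the ingroup but does not resolve relationships within it.
stipules present (derived state '-') is shared by Delta, Epsilon, and Zeta — a synapomorphy uniting that clade.
calcified operculum (derived state '+') is shared by Delta and Zeta — a synapomorphy uniting that clade.
Most parsimonious ingroup topology: ((Beta,((Zeta,Delta),Epsilon)),Alpha).
Alpha is sister to the clade containing all other ingroup taxa, so it is the earliest-diverging (most basal) ingroup lineage.

Alpha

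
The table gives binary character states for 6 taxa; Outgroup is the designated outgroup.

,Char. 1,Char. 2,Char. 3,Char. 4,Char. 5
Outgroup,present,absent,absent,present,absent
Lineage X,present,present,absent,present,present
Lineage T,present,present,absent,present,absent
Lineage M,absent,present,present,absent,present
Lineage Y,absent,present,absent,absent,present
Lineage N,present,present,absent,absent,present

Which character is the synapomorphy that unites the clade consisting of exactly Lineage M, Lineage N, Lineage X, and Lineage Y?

Character polarity is set by the outgroup: the derived state is whichever differs from the outgroup's state, so for Char. 1, Char. 4 the derived state is 'absent', and for the remaining characters it is 'present'.
Only Lineage M and Lineage Y show the derived state 'absent' for Char. 1, supporting them as a clade.
Char. 2 (derived state 'present') is shared by all ingroup taxa — unites the whole ingroup.
Char. 3: derived state 'present' in Lineage M only — an autapomorphy, so it tells us nothing about relationships among taxa.
Char. 4 (derived state 'absent') is shared by Lineage M, Lineage N, and Lineage Y — a synapomorphy uniting that clade.
Char. 5: derived state 'present' in Lineage M, Lineage N, Lineage X, and Lineage Y only — synapomorphy for {Lineage M, Lineage N, Lineage X, Lineage Y}.
Most parsimonious ingroup topology: ((Lineage X,((Lineage M,Lineage Y),Lineage N)),Lineage T).
The clade {Lineage M, Lineage N, Lineage X, Lineage Y} is supported by Char. 5: its derived state 'present' occurs in exactly those taxa and in no other taxon (including the outgroup).

Char. 5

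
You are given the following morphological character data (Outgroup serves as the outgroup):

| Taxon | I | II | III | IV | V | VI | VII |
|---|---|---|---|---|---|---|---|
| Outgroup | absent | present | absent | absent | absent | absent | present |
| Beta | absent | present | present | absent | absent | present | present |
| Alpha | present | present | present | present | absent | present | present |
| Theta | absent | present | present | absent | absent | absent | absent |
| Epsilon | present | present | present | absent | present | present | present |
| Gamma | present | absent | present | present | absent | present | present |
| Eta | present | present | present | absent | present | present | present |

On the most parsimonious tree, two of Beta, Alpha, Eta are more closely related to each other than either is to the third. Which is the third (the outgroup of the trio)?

Character polarity is set by the outgroup: the derived state is whichever differs from the outgroup's state, so for II, VII the derived state is 'absent', and for the remaining characters it is 'present'.
I (derived state 'present') is shared by Alpha, Epsilon, Eta, and Gamma — a synapomorphy uniting that clade.
II: derived state 'absent' in Gamma only — an autapomorphy, so it tells us nothing about relationships among taxa.
All ingroup taxa share the derived state 'present' for III; it defines the ingroup but does not resolve relationships within it.
Only Alpha and Gamma show the derived state 'present' for IV, supporting them as a clade.
Only Epsilon and Eta show the derived state 'present' for V, supporting them as a clade.
Only Alpha, Beta, Epsilon, Eta, and Gamma show the derived state 'present' for VI, supporting them as a clade.
VII: derived state 'absent' in Theta only — an autapomorphy, so it tells us nothing about relationships among taxa.
Most parsimonious ingroup topology: ((Beta,((Alpha,Gamma),(Epsilon,Eta))),Theta).
Eta and Alpha share a more recent common ancestor with each other than either does with Beta, so Beta is the least closely related of the three.

Beta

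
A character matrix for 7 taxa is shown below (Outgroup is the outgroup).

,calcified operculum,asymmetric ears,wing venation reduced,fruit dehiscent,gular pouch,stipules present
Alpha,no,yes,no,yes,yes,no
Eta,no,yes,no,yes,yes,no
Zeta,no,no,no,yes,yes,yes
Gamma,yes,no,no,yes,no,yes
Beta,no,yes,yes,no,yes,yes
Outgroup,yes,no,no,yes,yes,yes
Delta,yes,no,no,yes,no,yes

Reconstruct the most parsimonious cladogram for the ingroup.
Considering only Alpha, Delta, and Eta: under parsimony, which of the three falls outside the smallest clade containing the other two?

Character polarity is set by the outgroup: the derived state is whichever differs from the outgroup's state, so for calcified operculum, fruit dehiscent, gular pouch, stipules present the derived state is 'no', and for the remaining characters it is 'yes'.
calcified operculum: derived state 'no' in Alpha, Beta, Eta, and Zeta only — synapomorphy for {Alpha, Beta, Eta, Zeta}.
Only Alpha, Beta, and Eta show the derived state 'yes' for asymmetric ears, supporting them as a clade.
wing venation reduced: derived state 'yes' in Beta only — an autapomorphy, so it tells us nothing about relationships among taxa.
fruit dehiscent: derived state 'no' in Beta only — an autapomorphy, so it tells us nothing about relationships among taxa.
gular pouch: derived state 'no' in Delta and Gamma only — synapomorphy for {Delta, Gamma}.
stipules present: derived state 'no' in Alpha and Eta only — synapomorphy for {Alpha, Eta}.
Most parsimonious ingroup topology: ((((Alpha,Eta),Beta),Zeta),(Delta,Gamma)).
Alpha and Eta share a more recent common ancestor with each other than either does with Delta, so Delta is the least closely related of the three.

Delta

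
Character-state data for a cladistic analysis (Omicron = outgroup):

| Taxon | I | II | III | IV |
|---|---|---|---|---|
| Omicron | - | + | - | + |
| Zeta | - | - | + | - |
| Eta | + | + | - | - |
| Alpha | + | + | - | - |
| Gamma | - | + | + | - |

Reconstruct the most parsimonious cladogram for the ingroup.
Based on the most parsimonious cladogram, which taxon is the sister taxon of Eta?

Character polarity is set by the outgroup: the derived state is whichever differs from the outgroup's state, so for II, IV the derived state is '-', and for the remaining characters it is '+'.
I (derived state '+') is shared by Alpha and Eta — a synapomorphy uniting that clade.
II: derived state '-' in Zeta only — an autapomorphy, so it tells us nothing about relationships among taxa.
III: derived state '+' in Gamma and Zeta only — synapomorphy for {Gamma, Zeta}.
IV (derived state '-') is shared by all ingroup taxa — unites the whole ingroup.
Most parsimonious ingroup topology: ((Zeta,Gamma),(Eta,Alpha)).
Eta and Alpha form a cherry on this tree, so they are sister taxa.

Alpha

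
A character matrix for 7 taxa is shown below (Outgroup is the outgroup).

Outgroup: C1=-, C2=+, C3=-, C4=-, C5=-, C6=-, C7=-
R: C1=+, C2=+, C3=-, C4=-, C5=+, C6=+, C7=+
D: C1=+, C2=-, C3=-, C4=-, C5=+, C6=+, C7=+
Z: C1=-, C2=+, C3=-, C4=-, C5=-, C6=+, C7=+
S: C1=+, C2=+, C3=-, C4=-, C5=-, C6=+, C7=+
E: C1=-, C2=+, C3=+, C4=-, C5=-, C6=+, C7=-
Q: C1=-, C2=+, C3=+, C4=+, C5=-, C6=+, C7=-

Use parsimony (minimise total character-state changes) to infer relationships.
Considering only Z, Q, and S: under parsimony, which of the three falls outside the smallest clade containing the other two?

Character polarity is set by the outgroup: the derived state is whichever differs from the outgroup's state, so for C2 the derived state is '-', and for the remaining characters it is '+'.
C1: derived state '+' in D, R, and S only — synapomorphy for {D, R, S}.
C2: derived state '-' in D only — an autapomorphy, so it tells us nothing about relationships among taxa.
C3: derived state '+' in E and Q only — synapomorphy for {E, Q}.
C4: derived state '+' in Q only — an autapomorphy, so it tells us nothing about relationships among taxa.
C5 (derived state '+') is shared by D and R — a synapomorphy uniting that clade.
All ingroup taxa share the derived state '+' for C6; it defines the ingroup but does not resolve relationships within it.
C7 (derived state '+') is shared by D, R, S, and Z — a synapomorphy uniting that clade.
Most parsimonious ingroup topology: ((((R,D),S),Z),(E,Q)).
Z and S share a more recent common ancestor with each other than either does with Q, so Q is the least closely related of the three.

Q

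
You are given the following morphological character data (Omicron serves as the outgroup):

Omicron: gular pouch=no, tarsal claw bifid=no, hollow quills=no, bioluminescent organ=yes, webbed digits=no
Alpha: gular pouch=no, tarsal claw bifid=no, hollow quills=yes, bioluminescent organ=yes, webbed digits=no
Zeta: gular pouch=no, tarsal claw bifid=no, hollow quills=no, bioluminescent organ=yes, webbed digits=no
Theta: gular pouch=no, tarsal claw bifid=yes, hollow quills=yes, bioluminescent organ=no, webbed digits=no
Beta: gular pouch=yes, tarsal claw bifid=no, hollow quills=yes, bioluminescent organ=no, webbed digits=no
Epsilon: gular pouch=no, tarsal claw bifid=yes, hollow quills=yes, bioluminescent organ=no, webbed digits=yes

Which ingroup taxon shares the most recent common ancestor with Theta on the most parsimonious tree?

Epsilon

Character polarity is set by the outgroup: the derived state is whichever differs from the outgroup's state, so for bioluminescent organ the derived state is 'no', and for the remaining characters it is 'yes'.
gular pouch (derived state 'yes') is unique to Beta (autapomorphy; uninformative for grouping).
Only Epsilon and Theta show the derived state 'yes' for tarsal claw bifid, supporting them as a clade.
hollow quills: derived state 'yes' in Alpha, Beta, Epsilon, and Theta only — synapomorphy for {Alpha, Beta, Epsilon, Theta}.
bioluminescent organ: derived state 'no' in Beta, Epsilon, and Theta only — synapomorphy for {Beta, Epsilon, Theta}.
webbed digits (derived state 'yes') is unique to Epsilon (autapomorphy; uninformative for grouping).
Most parsimonious ingroup topology: ((Alpha,((Theta,Epsilon),Beta)),Zeta).
Theta and Epsilon form a cherry on this tree, so they are sister taxa.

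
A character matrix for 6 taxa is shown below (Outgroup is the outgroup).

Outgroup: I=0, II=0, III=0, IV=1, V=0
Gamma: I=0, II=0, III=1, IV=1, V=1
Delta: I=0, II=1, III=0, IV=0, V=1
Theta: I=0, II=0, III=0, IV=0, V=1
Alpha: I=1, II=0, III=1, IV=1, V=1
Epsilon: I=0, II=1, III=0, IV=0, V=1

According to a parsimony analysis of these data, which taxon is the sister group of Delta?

Epsilon

Character polarity is set by the outgroup: the derived state is whichever differs from the outgroup's state, so for IV the derived state is '0', and for the remaining characters it is '1'.
I: derived state '1' in Alpha only — an autapomorphy, so it tells us nothing about relationships among taxa.
II (derived state '1') is shared by Delta and Epsilon — a synapomorphy uniting that clade.
Only Alpha and Gamma show the derived state '1' for III, supporting them as a clade.
IV (derived state '0') is shared by Delta, Epsilon, and Theta — a synapomorphy uniting that clade.
V (derived state '1') is shared by all ingroup taxa — unites the whole ingroup.
Most parsimonious ingroup topology: ((Gamma,Alpha),((Delta,Epsilon),Theta)).
Delta and Epsilon form a cherry on this tree, so they are sister taxa.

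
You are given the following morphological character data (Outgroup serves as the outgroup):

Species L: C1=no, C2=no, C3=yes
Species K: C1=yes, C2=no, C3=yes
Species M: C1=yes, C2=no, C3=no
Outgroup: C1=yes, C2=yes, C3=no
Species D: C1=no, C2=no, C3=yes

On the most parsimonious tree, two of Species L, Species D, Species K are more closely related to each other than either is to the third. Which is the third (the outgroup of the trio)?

Character polarity is set by the outgroup: the derived state is whichever differs from the outgroup's state, so for C1, C2 the derived state is 'no', and for the remaining characters it is 'yes'.
Only Species D and Species L show the derived state 'no' for C1, supporting them as a clade.
All ingroup taxa share the derived state 'no' for C2; it defines the ingroup but does not resolve relationships within it.
C3: derived state 'yes' in Species D, Species K, and Species L only — synapomorphy for {Species D, Species K, Species L}.
Most parsimonious ingroup topology: (((Species L,Species D),Species K),Species M).
Species L and Species D share a more recent common ancestor with each other than either does with Species K, so Species K is the least closely related of the three.

Species K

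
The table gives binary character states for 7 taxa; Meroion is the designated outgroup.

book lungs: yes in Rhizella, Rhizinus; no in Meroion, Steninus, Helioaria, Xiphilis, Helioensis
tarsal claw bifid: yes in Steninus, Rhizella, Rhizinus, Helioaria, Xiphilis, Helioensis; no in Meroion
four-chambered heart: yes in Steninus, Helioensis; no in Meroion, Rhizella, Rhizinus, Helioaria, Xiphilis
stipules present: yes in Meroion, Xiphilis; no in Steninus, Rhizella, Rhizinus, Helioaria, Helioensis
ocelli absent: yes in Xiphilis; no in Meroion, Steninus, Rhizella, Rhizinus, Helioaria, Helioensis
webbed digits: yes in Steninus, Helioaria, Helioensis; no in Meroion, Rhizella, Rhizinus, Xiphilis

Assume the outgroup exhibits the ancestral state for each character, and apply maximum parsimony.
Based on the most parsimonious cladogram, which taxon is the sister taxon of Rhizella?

Character polarity is set by the outgroup: the derived state is whichever differs from the outgroup's state, so for stipules present the derived state is 'no', and for the remaining characters it is 'yes'.
book lungs: derived state 'yes' in Rhizella and Rhizinus only — synapomorphy for {Rhizella, Rhizinus}.
tarsal claw bifid (derived state 'yes') is shared by all ingroup taxa — unites the whole ingroup.
four-chambered heart (derived state 'yes') is shared by Helioensis and Steninus — a synapomorphy uniting that clade.
stipules present: derived state 'no' in Helioaria, Helioensis, Rhizella, Rhizinus, and Steninus only — synapomorphy for {Helioaria, Helioensis, Rhizella, Rhizinus, Steninus}.
ocelli absent: derived state 'yes' in Xiphilis only — an autapomorphy, so it tells us nothing about relationships among taxa.
Only Helioaria, Helioensis, and Steninus show the derived state 'yes' for webbed digits, supporting them as a clade.
Most parsimonious ingroup topology: (((Rhizinus,Rhizella),((Steninus,Helioensis),Helioaria)),Xiphilis).
Rhizella and Rhizinus form a cherry on this tree, so they are sister taxa.

Rhizinus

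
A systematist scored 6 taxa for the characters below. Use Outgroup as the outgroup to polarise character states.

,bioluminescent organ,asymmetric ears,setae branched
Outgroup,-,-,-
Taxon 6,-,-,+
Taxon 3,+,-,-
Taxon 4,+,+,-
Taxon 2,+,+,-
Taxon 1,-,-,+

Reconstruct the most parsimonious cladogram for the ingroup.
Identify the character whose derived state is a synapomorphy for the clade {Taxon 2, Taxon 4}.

The outgroup has state '-' for every character, so '+' is the derived state throughout.
Only Taxon 2, Taxon 3, and Taxon 4 show the derived state '+' for bioluminescent organ, supporting them as a clade.
asymmetric ears (derived state '+') is shared by Taxon 2 and Taxon 4 — a synapomorphy uniting that clade.
setae branched: derived state '+' in Taxon 1 and Taxon 6 only — synapomorphy for {Taxon 1, Taxon 6}.
Most parsimonious ingroup topology: ((Taxon 6,Taxon 1),(Taxon 3,(Taxon 4,Taxon 2))).
The clade {Taxon 2, Taxon 4} is supported by asymmetric ears: its derived state '+' occurs in exactly those taxa and in no other taxon (including the outgroup).

asymmetric ears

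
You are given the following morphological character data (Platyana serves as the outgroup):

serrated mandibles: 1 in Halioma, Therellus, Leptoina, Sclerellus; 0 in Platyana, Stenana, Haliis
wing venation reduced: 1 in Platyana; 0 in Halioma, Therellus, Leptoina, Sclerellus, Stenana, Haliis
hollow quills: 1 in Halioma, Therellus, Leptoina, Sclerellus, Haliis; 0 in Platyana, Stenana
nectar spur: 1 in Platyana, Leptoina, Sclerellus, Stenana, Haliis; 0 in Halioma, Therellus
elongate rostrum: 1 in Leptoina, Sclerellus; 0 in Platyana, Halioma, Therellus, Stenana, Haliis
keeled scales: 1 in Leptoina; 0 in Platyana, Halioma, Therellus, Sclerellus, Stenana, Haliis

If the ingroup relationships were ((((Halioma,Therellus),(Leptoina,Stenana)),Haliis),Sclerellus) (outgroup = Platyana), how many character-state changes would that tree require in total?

Map each character onto ((((Halioma,Therellus),(Leptoina,Stenana)),Haliis),Sclerellus) (rooted by Platyana) and count the minimum state changes it requires (Fitch parsimony):
serrated mandibles: 3; wing venation reduced: 1; hollow quills: 2; nectar spur: 1; elongate rostrum: 2; keeled scales: 1.
Total tree length = 10.

10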